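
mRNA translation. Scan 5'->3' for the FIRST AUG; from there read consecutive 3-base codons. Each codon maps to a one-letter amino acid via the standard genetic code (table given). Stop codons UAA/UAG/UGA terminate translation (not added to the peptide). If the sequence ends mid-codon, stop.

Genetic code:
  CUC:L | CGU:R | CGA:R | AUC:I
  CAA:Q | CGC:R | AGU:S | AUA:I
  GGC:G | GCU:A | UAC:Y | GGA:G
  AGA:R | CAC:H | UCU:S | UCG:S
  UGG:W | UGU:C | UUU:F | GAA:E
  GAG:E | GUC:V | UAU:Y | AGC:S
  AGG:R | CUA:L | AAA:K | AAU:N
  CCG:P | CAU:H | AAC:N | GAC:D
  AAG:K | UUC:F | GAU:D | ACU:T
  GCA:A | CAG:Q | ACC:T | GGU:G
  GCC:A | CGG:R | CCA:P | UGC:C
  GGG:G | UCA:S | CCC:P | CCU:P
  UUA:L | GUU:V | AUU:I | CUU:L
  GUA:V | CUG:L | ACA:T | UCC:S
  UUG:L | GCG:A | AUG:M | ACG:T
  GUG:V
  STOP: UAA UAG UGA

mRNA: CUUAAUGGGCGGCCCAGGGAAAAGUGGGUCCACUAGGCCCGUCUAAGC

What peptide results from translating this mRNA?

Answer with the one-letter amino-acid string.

Answer: MGGPGKSGSTRPV

Derivation:
start AUG at pos 4
pos 4: AUG -> M; peptide=M
pos 7: GGC -> G; peptide=MG
pos 10: GGC -> G; peptide=MGG
pos 13: CCA -> P; peptide=MGGP
pos 16: GGG -> G; peptide=MGGPG
pos 19: AAA -> K; peptide=MGGPGK
pos 22: AGU -> S; peptide=MGGPGKS
pos 25: GGG -> G; peptide=MGGPGKSG
pos 28: UCC -> S; peptide=MGGPGKSGS
pos 31: ACU -> T; peptide=MGGPGKSGST
pos 34: AGG -> R; peptide=MGGPGKSGSTR
pos 37: CCC -> P; peptide=MGGPGKSGSTRP
pos 40: GUC -> V; peptide=MGGPGKSGSTRPV
pos 43: UAA -> STOP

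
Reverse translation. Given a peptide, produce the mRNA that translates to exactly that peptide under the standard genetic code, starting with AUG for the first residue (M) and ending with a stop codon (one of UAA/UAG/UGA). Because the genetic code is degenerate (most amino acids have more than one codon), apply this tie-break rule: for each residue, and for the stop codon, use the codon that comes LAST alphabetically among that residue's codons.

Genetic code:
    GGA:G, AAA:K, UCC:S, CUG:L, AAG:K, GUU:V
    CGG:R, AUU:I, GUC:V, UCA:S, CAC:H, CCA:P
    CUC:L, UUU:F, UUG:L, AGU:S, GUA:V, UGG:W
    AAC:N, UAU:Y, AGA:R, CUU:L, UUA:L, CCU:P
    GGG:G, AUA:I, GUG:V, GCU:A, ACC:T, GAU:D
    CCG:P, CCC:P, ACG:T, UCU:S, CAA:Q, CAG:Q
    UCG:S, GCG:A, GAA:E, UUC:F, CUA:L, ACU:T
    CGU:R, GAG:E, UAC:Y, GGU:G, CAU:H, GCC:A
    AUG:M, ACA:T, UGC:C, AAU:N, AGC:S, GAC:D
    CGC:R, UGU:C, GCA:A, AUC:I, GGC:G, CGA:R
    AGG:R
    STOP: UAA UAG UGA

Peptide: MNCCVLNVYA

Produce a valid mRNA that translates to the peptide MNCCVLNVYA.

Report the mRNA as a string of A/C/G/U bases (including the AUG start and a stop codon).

residue 1: M -> AUG (start codon)
residue 2: N codons sorted = AAC,AAU -> pick last = AAU
residue 3: C codons sorted = UGC,UGU -> pick last = UGU
residue 4: C codons sorted = UGC,UGU -> pick last = UGU
residue 5: V codons sorted = GUA,GUC,GUG,GUU -> pick last = GUU
residue 6: L codons sorted = CUA,CUC,CUG,CUU,UUA,UUG -> pick last = UUG
residue 7: N codons sorted = AAC,AAU -> pick last = AAU
residue 8: V codons sorted = GUA,GUC,GUG,GUU -> pick last = GUU
residue 9: Y codons sorted = UAC,UAU -> pick last = UAU
residue 10: A codons sorted = GCA,GCC,GCG,GCU -> pick last = GCU
terminator: stop codons sorted = UAA,UAG,UGA -> pick last = UGA

Answer: mRNA: AUGAAUUGUUGUGUUUUGAAUGUUUAUGCUUGA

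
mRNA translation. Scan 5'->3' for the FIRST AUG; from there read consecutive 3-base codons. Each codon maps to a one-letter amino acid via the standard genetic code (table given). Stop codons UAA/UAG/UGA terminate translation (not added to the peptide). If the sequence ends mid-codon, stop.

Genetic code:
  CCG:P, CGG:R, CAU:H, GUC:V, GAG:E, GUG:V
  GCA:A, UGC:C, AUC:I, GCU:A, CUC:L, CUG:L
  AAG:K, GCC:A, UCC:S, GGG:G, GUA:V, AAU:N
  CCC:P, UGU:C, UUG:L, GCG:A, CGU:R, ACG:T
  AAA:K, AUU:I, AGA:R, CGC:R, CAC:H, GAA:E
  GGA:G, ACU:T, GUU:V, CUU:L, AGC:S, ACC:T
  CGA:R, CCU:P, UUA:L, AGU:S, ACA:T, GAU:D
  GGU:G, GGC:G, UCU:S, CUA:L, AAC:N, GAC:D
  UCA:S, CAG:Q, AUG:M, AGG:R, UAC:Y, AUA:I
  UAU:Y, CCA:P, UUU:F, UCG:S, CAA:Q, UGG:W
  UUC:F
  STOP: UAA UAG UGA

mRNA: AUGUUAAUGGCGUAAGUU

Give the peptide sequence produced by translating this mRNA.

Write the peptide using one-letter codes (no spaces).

start AUG at pos 0
pos 0: AUG -> M; peptide=M
pos 3: UUA -> L; peptide=ML
pos 6: AUG -> M; peptide=MLM
pos 9: GCG -> A; peptide=MLMA
pos 12: UAA -> STOP

Answer: MLMA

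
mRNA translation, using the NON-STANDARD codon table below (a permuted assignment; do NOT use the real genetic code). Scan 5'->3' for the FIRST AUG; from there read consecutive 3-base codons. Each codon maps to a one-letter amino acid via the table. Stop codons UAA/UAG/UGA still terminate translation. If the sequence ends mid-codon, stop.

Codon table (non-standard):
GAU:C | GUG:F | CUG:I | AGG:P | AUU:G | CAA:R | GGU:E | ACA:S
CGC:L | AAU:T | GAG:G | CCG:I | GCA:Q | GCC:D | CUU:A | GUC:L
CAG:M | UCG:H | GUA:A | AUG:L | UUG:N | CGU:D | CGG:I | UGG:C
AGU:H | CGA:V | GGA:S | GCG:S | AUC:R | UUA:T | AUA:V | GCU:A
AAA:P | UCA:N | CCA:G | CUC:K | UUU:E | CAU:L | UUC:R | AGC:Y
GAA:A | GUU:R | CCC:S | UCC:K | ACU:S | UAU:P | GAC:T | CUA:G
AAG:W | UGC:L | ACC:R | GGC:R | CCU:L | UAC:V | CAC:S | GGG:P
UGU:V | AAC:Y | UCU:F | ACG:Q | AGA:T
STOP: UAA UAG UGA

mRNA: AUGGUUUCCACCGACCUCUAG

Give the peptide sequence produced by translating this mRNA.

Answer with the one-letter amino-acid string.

start AUG at pos 0
pos 0: AUG -> L; peptide=L
pos 3: GUU -> R; peptide=LR
pos 6: UCC -> K; peptide=LRK
pos 9: ACC -> R; peptide=LRKR
pos 12: GAC -> T; peptide=LRKRT
pos 15: CUC -> K; peptide=LRKRTK
pos 18: UAG -> STOP

Answer: LRKRTK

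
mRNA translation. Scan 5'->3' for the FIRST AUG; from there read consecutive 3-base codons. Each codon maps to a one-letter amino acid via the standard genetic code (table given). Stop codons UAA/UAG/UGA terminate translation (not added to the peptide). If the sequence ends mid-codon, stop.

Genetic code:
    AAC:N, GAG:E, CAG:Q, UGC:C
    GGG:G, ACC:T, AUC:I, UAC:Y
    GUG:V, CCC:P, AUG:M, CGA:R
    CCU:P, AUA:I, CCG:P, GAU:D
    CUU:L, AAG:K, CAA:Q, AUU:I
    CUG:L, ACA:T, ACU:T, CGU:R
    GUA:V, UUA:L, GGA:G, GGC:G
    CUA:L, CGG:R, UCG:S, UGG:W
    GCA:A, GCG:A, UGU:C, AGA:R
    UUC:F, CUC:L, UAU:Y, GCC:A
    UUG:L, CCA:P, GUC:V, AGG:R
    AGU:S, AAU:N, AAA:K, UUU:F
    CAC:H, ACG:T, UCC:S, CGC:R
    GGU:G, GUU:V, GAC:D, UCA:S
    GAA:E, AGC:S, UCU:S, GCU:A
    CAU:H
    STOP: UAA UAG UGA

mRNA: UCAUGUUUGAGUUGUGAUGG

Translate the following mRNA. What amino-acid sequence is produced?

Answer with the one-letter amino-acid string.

start AUG at pos 2
pos 2: AUG -> M; peptide=M
pos 5: UUU -> F; peptide=MF
pos 8: GAG -> E; peptide=MFE
pos 11: UUG -> L; peptide=MFEL
pos 14: UGA -> STOP

Answer: MFEL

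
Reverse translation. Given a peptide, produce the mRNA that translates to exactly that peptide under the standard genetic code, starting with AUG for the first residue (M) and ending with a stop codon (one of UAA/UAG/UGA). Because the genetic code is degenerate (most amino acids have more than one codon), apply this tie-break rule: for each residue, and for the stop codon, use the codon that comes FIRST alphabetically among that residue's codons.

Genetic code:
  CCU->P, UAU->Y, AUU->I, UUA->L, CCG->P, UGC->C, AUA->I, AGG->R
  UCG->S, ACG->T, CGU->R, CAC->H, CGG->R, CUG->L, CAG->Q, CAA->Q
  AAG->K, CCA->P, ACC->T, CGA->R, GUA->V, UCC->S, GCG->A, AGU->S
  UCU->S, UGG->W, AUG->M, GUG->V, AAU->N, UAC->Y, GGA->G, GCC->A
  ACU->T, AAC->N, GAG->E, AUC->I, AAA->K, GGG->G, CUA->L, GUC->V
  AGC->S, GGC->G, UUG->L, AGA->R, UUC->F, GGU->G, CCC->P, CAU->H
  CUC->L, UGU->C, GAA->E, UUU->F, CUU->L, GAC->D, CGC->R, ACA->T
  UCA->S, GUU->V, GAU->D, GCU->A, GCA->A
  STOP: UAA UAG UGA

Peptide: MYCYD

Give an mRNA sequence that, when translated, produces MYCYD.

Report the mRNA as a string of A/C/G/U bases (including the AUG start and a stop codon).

residue 1: M -> AUG (start codon)
residue 2: Y codons sorted = UAC,UAU -> pick first = UAC
residue 3: C codons sorted = UGC,UGU -> pick first = UGC
residue 4: Y codons sorted = UAC,UAU -> pick first = UAC
residue 5: D codons sorted = GAC,GAU -> pick first = GAC
terminator: stop codons sorted = UAA,UAG,UGA -> pick first = UAA

Answer: mRNA: AUGUACUGCUACGACUAA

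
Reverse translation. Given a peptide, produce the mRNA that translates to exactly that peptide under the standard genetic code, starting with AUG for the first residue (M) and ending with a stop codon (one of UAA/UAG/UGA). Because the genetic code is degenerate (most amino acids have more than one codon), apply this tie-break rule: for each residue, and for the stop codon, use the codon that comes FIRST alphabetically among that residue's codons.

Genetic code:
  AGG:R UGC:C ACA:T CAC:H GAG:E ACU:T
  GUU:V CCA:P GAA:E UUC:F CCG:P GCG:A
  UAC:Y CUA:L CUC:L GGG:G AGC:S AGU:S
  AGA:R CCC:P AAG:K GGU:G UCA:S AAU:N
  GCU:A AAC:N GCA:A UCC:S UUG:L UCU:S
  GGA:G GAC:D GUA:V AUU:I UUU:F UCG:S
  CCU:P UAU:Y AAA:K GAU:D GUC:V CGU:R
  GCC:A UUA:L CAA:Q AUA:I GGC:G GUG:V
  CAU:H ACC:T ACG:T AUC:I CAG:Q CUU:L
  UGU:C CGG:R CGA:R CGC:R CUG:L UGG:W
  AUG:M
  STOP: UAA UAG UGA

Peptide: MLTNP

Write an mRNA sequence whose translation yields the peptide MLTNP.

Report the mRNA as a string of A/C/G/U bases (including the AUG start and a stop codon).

Answer: mRNA: AUGCUAACAAACCCAUAA

Derivation:
residue 1: M -> AUG (start codon)
residue 2: L codons sorted = CUA,CUC,CUG,CUU,UUA,UUG -> pick first = CUA
residue 3: T codons sorted = ACA,ACC,ACG,ACU -> pick first = ACA
residue 4: N codons sorted = AAC,AAU -> pick first = AAC
residue 5: P codons sorted = CCA,CCC,CCG,CCU -> pick first = CCA
terminator: stop codons sorted = UAA,UAG,UGA -> pick first = UAA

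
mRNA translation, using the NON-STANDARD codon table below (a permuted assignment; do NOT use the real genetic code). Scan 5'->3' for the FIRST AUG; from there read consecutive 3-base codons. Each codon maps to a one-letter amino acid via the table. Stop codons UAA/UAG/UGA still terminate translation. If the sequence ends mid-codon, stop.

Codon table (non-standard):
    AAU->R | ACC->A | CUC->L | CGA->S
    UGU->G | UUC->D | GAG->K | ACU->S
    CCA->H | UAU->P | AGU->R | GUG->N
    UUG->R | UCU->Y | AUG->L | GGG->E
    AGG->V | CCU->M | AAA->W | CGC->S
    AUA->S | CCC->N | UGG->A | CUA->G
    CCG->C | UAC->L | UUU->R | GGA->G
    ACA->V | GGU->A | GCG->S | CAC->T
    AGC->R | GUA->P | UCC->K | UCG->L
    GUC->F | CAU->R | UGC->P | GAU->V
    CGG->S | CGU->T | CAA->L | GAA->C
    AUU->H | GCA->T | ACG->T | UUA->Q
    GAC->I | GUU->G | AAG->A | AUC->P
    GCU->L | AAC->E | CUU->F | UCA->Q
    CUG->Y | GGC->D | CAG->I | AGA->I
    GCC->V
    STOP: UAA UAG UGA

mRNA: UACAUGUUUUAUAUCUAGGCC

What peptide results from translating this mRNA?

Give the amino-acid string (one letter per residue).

Answer: LRPP

Derivation:
start AUG at pos 3
pos 3: AUG -> L; peptide=L
pos 6: UUU -> R; peptide=LR
pos 9: UAU -> P; peptide=LRP
pos 12: AUC -> P; peptide=LRPP
pos 15: UAG -> STOP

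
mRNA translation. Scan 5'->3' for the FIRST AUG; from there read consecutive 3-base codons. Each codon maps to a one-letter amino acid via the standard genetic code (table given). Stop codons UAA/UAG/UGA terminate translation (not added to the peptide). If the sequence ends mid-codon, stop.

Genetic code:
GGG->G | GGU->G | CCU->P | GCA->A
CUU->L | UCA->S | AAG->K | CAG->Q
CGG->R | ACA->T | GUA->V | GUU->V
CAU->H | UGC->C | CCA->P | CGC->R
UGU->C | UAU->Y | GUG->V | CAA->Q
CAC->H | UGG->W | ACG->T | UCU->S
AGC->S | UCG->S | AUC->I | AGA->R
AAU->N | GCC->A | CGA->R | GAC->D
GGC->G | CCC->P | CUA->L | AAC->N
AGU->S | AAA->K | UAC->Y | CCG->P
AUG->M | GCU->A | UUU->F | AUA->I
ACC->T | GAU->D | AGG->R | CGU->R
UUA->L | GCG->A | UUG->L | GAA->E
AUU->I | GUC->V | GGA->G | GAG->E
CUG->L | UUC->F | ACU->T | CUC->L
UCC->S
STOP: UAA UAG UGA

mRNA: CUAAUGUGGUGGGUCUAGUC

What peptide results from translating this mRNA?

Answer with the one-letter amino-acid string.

start AUG at pos 3
pos 3: AUG -> M; peptide=M
pos 6: UGG -> W; peptide=MW
pos 9: UGG -> W; peptide=MWW
pos 12: GUC -> V; peptide=MWWV
pos 15: UAG -> STOP

Answer: MWWV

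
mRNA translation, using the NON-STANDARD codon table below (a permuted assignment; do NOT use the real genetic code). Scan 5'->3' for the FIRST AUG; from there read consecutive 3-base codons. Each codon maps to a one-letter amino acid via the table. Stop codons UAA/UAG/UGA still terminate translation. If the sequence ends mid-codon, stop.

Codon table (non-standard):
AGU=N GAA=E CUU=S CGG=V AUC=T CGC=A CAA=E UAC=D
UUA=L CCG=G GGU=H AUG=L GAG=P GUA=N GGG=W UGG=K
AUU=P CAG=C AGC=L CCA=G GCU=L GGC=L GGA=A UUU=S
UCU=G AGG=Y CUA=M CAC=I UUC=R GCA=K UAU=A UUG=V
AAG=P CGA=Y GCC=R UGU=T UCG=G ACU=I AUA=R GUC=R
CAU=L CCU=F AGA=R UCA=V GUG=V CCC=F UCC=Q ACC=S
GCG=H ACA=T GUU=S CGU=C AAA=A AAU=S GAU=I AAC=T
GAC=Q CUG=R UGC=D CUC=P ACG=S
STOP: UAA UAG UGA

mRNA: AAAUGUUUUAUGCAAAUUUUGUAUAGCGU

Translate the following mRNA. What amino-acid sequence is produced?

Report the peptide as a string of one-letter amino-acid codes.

start AUG at pos 2
pos 2: AUG -> L; peptide=L
pos 5: UUU -> S; peptide=LS
pos 8: UAU -> A; peptide=LSA
pos 11: GCA -> K; peptide=LSAK
pos 14: AAU -> S; peptide=LSAKS
pos 17: UUU -> S; peptide=LSAKSS
pos 20: GUA -> N; peptide=LSAKSSN
pos 23: UAG -> STOP

Answer: LSAKSSN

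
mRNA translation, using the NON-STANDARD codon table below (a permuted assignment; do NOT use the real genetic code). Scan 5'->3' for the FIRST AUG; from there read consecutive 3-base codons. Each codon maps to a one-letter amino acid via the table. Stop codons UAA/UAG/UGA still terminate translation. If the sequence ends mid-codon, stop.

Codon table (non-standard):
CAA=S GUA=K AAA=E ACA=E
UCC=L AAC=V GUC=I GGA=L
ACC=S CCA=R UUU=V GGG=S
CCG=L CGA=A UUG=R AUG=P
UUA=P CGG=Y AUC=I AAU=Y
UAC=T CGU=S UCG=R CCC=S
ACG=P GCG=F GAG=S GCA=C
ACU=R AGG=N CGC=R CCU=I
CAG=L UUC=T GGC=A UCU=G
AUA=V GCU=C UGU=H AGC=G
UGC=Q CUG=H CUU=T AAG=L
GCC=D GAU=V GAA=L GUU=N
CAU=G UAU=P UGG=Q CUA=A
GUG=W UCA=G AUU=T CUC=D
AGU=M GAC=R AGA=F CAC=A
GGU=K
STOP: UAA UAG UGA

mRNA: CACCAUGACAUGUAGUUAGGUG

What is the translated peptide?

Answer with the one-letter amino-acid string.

start AUG at pos 4
pos 4: AUG -> P; peptide=P
pos 7: ACA -> E; peptide=PE
pos 10: UGU -> H; peptide=PEH
pos 13: AGU -> M; peptide=PEHM
pos 16: UAG -> STOP

Answer: PEHM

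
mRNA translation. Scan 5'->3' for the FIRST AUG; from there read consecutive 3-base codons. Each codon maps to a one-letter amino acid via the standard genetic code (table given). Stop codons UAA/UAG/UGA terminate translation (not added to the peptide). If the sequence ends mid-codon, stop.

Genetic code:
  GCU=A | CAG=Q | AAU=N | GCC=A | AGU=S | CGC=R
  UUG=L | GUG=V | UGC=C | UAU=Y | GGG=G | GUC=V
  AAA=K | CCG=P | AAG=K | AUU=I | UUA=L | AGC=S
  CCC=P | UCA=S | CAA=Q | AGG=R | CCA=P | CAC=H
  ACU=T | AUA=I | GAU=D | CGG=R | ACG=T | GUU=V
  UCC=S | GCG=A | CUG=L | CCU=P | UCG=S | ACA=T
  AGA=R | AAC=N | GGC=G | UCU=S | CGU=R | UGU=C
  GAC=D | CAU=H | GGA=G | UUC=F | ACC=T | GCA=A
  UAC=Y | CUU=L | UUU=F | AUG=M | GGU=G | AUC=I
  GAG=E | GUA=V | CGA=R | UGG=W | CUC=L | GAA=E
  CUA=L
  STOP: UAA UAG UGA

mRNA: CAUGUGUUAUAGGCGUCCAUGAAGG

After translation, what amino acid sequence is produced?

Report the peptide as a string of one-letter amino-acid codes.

start AUG at pos 1
pos 1: AUG -> M; peptide=M
pos 4: UGU -> C; peptide=MC
pos 7: UAU -> Y; peptide=MCY
pos 10: AGG -> R; peptide=MCYR
pos 13: CGU -> R; peptide=MCYRR
pos 16: CCA -> P; peptide=MCYRRP
pos 19: UGA -> STOP

Answer: MCYRRP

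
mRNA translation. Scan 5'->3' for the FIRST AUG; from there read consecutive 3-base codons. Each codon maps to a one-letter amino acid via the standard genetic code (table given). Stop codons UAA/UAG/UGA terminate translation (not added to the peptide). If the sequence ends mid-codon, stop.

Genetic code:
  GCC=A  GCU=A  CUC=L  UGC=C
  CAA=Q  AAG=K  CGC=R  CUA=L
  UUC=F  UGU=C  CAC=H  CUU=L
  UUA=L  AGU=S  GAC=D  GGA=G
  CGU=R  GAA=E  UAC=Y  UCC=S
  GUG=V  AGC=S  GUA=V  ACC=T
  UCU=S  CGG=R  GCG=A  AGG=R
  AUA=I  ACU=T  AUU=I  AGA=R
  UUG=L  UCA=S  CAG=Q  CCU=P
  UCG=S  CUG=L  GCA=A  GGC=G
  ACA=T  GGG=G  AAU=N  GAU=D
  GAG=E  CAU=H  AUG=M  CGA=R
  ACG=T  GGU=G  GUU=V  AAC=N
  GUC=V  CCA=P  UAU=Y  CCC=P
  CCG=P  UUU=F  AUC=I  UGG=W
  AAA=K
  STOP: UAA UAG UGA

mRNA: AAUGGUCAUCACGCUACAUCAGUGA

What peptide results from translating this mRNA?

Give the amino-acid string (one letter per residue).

start AUG at pos 1
pos 1: AUG -> M; peptide=M
pos 4: GUC -> V; peptide=MV
pos 7: AUC -> I; peptide=MVI
pos 10: ACG -> T; peptide=MVIT
pos 13: CUA -> L; peptide=MVITL
pos 16: CAU -> H; peptide=MVITLH
pos 19: CAG -> Q; peptide=MVITLHQ
pos 22: UGA -> STOP

Answer: MVITLHQ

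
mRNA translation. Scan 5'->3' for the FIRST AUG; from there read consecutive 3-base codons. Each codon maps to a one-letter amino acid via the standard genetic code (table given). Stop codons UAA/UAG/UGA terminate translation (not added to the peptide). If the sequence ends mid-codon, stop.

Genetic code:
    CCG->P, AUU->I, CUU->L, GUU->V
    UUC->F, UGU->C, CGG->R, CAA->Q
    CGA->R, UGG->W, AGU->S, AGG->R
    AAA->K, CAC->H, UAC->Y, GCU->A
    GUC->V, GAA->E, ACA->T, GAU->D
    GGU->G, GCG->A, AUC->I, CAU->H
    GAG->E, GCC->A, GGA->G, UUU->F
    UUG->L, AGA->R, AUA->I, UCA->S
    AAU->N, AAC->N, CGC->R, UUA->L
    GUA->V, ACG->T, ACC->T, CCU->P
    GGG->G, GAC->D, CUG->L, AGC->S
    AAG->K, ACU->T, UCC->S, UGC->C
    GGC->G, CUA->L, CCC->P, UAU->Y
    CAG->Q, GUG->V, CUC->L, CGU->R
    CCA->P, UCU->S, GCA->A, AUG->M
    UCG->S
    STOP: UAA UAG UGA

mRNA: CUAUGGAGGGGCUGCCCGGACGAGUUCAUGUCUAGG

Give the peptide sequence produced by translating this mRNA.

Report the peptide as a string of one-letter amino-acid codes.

Answer: MEGLPGRVHV

Derivation:
start AUG at pos 2
pos 2: AUG -> M; peptide=M
pos 5: GAG -> E; peptide=ME
pos 8: GGG -> G; peptide=MEG
pos 11: CUG -> L; peptide=MEGL
pos 14: CCC -> P; peptide=MEGLP
pos 17: GGA -> G; peptide=MEGLPG
pos 20: CGA -> R; peptide=MEGLPGR
pos 23: GUU -> V; peptide=MEGLPGRV
pos 26: CAU -> H; peptide=MEGLPGRVH
pos 29: GUC -> V; peptide=MEGLPGRVHV
pos 32: UAG -> STOP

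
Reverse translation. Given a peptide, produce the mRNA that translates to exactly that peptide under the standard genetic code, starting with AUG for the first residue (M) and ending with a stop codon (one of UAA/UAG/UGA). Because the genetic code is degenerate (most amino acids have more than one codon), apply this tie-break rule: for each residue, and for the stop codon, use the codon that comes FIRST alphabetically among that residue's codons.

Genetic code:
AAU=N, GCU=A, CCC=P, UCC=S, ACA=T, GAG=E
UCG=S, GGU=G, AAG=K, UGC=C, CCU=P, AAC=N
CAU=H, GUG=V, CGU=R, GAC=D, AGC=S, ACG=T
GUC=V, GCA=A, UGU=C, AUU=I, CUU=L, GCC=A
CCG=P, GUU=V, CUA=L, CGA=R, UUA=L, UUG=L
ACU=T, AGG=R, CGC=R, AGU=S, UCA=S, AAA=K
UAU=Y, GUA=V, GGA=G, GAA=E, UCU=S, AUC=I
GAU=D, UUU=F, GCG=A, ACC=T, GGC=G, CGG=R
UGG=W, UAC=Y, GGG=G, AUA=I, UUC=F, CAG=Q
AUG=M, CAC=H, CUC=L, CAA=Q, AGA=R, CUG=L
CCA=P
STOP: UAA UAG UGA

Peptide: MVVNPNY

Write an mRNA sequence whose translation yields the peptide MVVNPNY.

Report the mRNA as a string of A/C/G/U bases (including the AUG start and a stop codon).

residue 1: M -> AUG (start codon)
residue 2: V codons sorted = GUA,GUC,GUG,GUU -> pick first = GUA
residue 3: V codons sorted = GUA,GUC,GUG,GUU -> pick first = GUA
residue 4: N codons sorted = AAC,AAU -> pick first = AAC
residue 5: P codons sorted = CCA,CCC,CCG,CCU -> pick first = CCA
residue 6: N codons sorted = AAC,AAU -> pick first = AAC
residue 7: Y codons sorted = UAC,UAU -> pick first = UAC
terminator: stop codons sorted = UAA,UAG,UGA -> pick first = UAA

Answer: mRNA: AUGGUAGUAAACCCAAACUACUAA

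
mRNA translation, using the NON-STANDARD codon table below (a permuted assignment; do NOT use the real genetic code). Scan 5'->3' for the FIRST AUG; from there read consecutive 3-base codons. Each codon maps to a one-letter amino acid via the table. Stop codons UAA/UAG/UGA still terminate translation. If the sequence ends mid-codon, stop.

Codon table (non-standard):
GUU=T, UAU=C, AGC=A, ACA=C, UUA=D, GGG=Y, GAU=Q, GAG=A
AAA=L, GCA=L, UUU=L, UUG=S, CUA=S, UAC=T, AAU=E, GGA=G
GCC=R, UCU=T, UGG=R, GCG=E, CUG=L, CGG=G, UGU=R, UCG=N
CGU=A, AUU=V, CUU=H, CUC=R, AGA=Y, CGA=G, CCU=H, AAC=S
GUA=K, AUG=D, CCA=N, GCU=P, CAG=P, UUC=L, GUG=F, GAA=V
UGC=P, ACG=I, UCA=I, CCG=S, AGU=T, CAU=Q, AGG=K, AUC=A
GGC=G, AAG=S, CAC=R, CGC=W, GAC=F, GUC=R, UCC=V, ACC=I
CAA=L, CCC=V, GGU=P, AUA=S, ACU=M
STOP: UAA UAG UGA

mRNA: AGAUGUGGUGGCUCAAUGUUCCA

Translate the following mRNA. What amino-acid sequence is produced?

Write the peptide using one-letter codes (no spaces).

start AUG at pos 2
pos 2: AUG -> D; peptide=D
pos 5: UGG -> R; peptide=DR
pos 8: UGG -> R; peptide=DRR
pos 11: CUC -> R; peptide=DRRR
pos 14: AAU -> E; peptide=DRRRE
pos 17: GUU -> T; peptide=DRRRET
pos 20: CCA -> N; peptide=DRRRETN
pos 23: only 0 nt remain (<3), stop (end of mRNA)

Answer: DRRRETN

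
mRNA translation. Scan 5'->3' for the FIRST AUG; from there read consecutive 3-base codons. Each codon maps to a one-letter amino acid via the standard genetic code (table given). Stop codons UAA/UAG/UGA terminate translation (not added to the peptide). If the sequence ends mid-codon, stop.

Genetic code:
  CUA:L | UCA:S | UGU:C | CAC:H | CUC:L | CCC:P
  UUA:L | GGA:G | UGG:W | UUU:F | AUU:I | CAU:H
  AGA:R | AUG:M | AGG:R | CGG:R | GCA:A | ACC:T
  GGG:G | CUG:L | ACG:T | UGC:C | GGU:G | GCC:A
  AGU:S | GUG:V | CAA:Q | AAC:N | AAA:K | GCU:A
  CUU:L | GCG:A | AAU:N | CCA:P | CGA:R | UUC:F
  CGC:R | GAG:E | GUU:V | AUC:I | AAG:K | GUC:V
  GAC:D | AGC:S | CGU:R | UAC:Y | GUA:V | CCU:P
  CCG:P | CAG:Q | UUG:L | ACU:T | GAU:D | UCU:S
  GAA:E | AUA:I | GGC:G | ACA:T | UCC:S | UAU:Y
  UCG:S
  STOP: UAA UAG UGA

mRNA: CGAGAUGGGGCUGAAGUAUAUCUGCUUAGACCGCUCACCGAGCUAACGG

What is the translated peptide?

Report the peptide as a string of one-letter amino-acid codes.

Answer: MGLKYICLDRSPS

Derivation:
start AUG at pos 4
pos 4: AUG -> M; peptide=M
pos 7: GGG -> G; peptide=MG
pos 10: CUG -> L; peptide=MGL
pos 13: AAG -> K; peptide=MGLK
pos 16: UAU -> Y; peptide=MGLKY
pos 19: AUC -> I; peptide=MGLKYI
pos 22: UGC -> C; peptide=MGLKYIC
pos 25: UUA -> L; peptide=MGLKYICL
pos 28: GAC -> D; peptide=MGLKYICLD
pos 31: CGC -> R; peptide=MGLKYICLDR
pos 34: UCA -> S; peptide=MGLKYICLDRS
pos 37: CCG -> P; peptide=MGLKYICLDRSP
pos 40: AGC -> S; peptide=MGLKYICLDRSPS
pos 43: UAA -> STOP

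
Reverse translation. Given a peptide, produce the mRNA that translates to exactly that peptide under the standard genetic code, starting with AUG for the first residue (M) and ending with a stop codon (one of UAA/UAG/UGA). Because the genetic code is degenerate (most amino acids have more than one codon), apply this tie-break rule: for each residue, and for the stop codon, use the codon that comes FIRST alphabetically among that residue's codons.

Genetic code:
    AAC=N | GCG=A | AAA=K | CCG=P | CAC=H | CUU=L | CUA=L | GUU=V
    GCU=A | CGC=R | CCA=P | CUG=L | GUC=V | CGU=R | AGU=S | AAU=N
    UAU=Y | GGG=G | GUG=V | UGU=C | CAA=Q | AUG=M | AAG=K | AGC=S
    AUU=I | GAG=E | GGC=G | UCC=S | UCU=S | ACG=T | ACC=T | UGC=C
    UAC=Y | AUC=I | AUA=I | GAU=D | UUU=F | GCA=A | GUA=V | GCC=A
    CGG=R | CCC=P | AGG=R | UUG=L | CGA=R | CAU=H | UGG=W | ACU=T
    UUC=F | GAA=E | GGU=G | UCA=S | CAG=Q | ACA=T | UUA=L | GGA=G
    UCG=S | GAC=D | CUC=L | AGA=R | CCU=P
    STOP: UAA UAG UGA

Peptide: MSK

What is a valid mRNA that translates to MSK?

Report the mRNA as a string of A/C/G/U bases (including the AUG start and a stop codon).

Answer: mRNA: AUGAGCAAAUAA

Derivation:
residue 1: M -> AUG (start codon)
residue 2: S codons sorted = AGC,AGU,UCA,UCC,UCG,UCU -> pick first = AGC
residue 3: K codons sorted = AAA,AAG -> pick first = AAA
terminator: stop codons sorted = UAA,UAG,UGA -> pick first = UAA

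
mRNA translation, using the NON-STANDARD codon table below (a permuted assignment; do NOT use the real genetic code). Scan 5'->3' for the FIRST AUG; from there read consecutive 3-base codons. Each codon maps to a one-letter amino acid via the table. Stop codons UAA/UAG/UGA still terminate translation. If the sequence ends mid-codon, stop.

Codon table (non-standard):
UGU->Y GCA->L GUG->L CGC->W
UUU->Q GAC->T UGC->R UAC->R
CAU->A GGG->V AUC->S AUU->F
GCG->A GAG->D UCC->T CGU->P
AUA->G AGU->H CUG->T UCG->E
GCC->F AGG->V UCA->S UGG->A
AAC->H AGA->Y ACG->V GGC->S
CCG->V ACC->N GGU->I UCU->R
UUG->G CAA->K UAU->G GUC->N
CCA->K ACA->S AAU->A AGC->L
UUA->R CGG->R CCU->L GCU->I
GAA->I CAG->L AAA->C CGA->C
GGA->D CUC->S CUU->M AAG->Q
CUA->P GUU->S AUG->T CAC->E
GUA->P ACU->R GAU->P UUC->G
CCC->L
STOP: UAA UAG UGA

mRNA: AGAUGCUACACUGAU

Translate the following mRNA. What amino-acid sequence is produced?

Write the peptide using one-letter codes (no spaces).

start AUG at pos 2
pos 2: AUG -> T; peptide=T
pos 5: CUA -> P; peptide=TP
pos 8: CAC -> E; peptide=TPE
pos 11: UGA -> STOP

Answer: TPE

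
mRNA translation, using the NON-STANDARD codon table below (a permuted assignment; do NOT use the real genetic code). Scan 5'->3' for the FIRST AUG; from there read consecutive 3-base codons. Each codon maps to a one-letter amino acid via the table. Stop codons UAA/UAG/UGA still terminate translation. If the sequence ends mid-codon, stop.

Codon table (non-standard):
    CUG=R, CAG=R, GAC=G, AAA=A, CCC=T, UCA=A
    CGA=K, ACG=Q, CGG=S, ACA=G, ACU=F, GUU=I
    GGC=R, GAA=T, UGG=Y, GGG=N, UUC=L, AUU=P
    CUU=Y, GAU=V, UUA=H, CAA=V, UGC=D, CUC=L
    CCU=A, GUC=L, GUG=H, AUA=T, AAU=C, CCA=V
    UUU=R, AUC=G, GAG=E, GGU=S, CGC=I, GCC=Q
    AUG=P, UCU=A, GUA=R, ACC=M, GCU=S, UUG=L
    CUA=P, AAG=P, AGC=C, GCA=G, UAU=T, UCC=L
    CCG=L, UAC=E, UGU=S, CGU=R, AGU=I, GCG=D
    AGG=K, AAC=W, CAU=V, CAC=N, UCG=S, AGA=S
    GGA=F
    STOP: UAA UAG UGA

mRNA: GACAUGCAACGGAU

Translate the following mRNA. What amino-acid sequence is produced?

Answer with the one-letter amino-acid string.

start AUG at pos 3
pos 3: AUG -> P; peptide=P
pos 6: CAA -> V; peptide=PV
pos 9: CGG -> S; peptide=PVS
pos 12: only 2 nt remain (<3), stop (end of mRNA)

Answer: PVS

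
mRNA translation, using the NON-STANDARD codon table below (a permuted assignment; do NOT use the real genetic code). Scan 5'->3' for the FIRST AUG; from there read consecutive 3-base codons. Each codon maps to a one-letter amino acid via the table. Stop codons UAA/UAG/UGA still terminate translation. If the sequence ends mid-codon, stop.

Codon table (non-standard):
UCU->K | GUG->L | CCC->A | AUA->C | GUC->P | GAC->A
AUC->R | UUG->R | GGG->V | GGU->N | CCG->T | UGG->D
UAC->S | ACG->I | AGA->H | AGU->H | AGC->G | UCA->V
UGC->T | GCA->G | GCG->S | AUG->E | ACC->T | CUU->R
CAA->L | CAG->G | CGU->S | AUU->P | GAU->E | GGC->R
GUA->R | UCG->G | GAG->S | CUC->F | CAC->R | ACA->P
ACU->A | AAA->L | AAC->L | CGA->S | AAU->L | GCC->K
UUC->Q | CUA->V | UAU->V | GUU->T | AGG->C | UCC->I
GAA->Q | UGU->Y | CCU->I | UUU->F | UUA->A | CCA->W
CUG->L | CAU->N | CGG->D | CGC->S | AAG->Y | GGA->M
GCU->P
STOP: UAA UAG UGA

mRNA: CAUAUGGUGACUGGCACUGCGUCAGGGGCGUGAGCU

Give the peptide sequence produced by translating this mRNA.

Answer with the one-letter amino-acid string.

start AUG at pos 3
pos 3: AUG -> E; peptide=E
pos 6: GUG -> L; peptide=EL
pos 9: ACU -> A; peptide=ELA
pos 12: GGC -> R; peptide=ELAR
pos 15: ACU -> A; peptide=ELARA
pos 18: GCG -> S; peptide=ELARAS
pos 21: UCA -> V; peptide=ELARASV
pos 24: GGG -> V; peptide=ELARASVV
pos 27: GCG -> S; peptide=ELARASVVS
pos 30: UGA -> STOP

Answer: ELARASVVS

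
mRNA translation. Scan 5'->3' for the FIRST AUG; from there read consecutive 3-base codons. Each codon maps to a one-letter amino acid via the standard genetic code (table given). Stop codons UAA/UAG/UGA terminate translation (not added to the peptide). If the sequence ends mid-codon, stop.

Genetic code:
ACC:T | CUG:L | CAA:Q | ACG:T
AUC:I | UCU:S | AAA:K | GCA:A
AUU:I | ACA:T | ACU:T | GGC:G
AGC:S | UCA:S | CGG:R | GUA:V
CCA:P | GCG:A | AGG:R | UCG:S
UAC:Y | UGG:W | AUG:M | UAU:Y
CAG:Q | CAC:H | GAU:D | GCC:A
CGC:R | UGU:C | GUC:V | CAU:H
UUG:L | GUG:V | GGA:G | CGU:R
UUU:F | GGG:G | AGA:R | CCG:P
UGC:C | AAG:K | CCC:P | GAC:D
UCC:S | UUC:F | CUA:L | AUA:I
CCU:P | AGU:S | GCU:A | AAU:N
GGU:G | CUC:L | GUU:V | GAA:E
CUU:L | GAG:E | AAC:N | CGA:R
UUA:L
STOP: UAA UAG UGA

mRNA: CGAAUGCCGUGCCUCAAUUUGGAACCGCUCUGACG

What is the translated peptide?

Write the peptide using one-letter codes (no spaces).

Answer: MPCLNLEPL

Derivation:
start AUG at pos 3
pos 3: AUG -> M; peptide=M
pos 6: CCG -> P; peptide=MP
pos 9: UGC -> C; peptide=MPC
pos 12: CUC -> L; peptide=MPCL
pos 15: AAU -> N; peptide=MPCLN
pos 18: UUG -> L; peptide=MPCLNL
pos 21: GAA -> E; peptide=MPCLNLE
pos 24: CCG -> P; peptide=MPCLNLEP
pos 27: CUC -> L; peptide=MPCLNLEPL
pos 30: UGA -> STOP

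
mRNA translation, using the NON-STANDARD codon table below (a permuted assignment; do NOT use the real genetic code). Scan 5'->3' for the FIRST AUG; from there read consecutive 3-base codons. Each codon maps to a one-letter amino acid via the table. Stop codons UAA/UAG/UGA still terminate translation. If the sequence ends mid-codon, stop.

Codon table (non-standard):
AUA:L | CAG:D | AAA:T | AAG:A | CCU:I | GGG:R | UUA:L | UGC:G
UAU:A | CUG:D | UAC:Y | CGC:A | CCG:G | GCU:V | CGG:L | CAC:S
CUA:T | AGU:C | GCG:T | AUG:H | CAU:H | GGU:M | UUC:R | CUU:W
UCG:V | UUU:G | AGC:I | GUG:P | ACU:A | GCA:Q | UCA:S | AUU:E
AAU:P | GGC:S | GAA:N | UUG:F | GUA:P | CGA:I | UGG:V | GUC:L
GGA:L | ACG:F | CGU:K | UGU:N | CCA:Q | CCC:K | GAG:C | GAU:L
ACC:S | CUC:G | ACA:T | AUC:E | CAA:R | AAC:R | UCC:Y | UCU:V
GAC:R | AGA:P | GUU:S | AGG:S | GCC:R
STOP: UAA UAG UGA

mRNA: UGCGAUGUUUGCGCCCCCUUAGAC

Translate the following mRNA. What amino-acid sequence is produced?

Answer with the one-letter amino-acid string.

Answer: HGTKI

Derivation:
start AUG at pos 4
pos 4: AUG -> H; peptide=H
pos 7: UUU -> G; peptide=HG
pos 10: GCG -> T; peptide=HGT
pos 13: CCC -> K; peptide=HGTK
pos 16: CCU -> I; peptide=HGTKI
pos 19: UAG -> STOP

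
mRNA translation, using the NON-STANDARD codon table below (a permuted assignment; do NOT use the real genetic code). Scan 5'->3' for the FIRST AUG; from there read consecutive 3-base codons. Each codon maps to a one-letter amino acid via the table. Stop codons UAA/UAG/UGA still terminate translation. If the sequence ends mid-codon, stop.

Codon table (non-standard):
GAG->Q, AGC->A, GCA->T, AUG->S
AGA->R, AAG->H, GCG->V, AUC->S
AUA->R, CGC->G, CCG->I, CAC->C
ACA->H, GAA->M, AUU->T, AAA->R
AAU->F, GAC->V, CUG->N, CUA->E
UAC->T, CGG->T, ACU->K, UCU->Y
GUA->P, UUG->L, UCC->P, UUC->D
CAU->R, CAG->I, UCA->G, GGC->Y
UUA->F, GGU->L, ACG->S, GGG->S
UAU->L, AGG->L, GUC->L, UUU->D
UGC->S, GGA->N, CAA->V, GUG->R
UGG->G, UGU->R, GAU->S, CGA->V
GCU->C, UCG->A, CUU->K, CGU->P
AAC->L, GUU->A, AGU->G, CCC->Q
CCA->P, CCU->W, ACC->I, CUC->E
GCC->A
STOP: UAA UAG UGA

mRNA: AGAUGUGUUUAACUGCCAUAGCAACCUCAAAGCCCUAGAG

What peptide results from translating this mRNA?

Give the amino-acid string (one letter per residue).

start AUG at pos 2
pos 2: AUG -> S; peptide=S
pos 5: UGU -> R; peptide=SR
pos 8: UUA -> F; peptide=SRF
pos 11: ACU -> K; peptide=SRFK
pos 14: GCC -> A; peptide=SRFKA
pos 17: AUA -> R; peptide=SRFKAR
pos 20: GCA -> T; peptide=SRFKART
pos 23: ACC -> I; peptide=SRFKARTI
pos 26: UCA -> G; peptide=SRFKARTIG
pos 29: AAG -> H; peptide=SRFKARTIGH
pos 32: CCC -> Q; peptide=SRFKARTIGHQ
pos 35: UAG -> STOP

Answer: SRFKARTIGHQ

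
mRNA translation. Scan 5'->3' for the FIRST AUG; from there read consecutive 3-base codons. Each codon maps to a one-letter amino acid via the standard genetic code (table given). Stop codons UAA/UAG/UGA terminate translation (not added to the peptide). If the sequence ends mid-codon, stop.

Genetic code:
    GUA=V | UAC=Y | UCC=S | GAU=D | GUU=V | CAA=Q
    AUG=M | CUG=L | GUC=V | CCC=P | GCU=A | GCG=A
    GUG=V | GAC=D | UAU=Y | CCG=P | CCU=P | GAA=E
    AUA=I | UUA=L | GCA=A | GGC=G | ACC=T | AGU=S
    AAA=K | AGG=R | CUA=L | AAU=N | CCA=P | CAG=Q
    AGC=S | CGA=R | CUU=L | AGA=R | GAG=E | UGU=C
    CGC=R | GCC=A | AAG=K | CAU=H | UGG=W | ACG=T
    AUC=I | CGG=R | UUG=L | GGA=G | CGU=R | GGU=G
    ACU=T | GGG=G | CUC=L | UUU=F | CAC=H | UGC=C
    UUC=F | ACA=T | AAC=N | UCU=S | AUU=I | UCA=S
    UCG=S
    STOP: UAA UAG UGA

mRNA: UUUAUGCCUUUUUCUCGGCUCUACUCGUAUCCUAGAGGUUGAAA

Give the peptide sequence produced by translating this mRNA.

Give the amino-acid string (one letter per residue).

Answer: MPFSRLYSYPRG

Derivation:
start AUG at pos 3
pos 3: AUG -> M; peptide=M
pos 6: CCU -> P; peptide=MP
pos 9: UUU -> F; peptide=MPF
pos 12: UCU -> S; peptide=MPFS
pos 15: CGG -> R; peptide=MPFSR
pos 18: CUC -> L; peptide=MPFSRL
pos 21: UAC -> Y; peptide=MPFSRLY
pos 24: UCG -> S; peptide=MPFSRLYS
pos 27: UAU -> Y; peptide=MPFSRLYSY
pos 30: CCU -> P; peptide=MPFSRLYSYP
pos 33: AGA -> R; peptide=MPFSRLYSYPR
pos 36: GGU -> G; peptide=MPFSRLYSYPRG
pos 39: UGA -> STOP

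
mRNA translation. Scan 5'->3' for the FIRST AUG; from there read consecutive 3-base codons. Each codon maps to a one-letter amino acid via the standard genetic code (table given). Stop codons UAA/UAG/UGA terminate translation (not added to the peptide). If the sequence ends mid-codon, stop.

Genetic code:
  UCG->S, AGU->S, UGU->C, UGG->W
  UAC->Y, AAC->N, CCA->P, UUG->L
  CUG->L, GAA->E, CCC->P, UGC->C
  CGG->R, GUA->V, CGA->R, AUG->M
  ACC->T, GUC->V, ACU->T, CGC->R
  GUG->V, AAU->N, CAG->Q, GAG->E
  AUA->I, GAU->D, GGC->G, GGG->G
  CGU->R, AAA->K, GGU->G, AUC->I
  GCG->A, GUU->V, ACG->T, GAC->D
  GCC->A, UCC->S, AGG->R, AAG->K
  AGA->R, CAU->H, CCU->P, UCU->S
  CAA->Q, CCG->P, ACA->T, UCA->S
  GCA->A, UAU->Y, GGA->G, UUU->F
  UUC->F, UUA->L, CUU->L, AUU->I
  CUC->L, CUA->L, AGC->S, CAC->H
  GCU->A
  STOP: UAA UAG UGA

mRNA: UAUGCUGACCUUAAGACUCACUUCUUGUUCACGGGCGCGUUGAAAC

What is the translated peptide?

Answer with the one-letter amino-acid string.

Answer: MLTLRLTSCSRAR

Derivation:
start AUG at pos 1
pos 1: AUG -> M; peptide=M
pos 4: CUG -> L; peptide=ML
pos 7: ACC -> T; peptide=MLT
pos 10: UUA -> L; peptide=MLTL
pos 13: AGA -> R; peptide=MLTLR
pos 16: CUC -> L; peptide=MLTLRL
pos 19: ACU -> T; peptide=MLTLRLT
pos 22: UCU -> S; peptide=MLTLRLTS
pos 25: UGU -> C; peptide=MLTLRLTSC
pos 28: UCA -> S; peptide=MLTLRLTSCS
pos 31: CGG -> R; peptide=MLTLRLTSCSR
pos 34: GCG -> A; peptide=MLTLRLTSCSRA
pos 37: CGU -> R; peptide=MLTLRLTSCSRAR
pos 40: UGA -> STOP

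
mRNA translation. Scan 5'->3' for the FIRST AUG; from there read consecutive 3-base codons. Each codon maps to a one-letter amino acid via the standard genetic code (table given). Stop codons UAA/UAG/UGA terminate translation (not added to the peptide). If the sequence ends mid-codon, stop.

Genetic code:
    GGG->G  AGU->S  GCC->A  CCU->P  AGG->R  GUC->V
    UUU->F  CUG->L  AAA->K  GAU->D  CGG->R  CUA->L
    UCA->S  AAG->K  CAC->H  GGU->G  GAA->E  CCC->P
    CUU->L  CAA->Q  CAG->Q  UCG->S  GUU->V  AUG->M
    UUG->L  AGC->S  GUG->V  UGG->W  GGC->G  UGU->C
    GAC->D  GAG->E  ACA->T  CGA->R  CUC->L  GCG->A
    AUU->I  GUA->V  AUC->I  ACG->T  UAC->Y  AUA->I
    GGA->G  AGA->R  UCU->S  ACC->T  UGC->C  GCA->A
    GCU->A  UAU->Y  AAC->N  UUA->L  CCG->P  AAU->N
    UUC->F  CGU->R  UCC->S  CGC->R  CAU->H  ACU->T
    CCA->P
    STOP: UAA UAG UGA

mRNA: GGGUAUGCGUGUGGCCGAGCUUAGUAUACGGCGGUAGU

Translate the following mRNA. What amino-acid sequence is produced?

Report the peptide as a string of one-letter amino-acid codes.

start AUG at pos 4
pos 4: AUG -> M; peptide=M
pos 7: CGU -> R; peptide=MR
pos 10: GUG -> V; peptide=MRV
pos 13: GCC -> A; peptide=MRVA
pos 16: GAG -> E; peptide=MRVAE
pos 19: CUU -> L; peptide=MRVAEL
pos 22: AGU -> S; peptide=MRVAELS
pos 25: AUA -> I; peptide=MRVAELSI
pos 28: CGG -> R; peptide=MRVAELSIR
pos 31: CGG -> R; peptide=MRVAELSIRR
pos 34: UAG -> STOP

Answer: MRVAELSIRR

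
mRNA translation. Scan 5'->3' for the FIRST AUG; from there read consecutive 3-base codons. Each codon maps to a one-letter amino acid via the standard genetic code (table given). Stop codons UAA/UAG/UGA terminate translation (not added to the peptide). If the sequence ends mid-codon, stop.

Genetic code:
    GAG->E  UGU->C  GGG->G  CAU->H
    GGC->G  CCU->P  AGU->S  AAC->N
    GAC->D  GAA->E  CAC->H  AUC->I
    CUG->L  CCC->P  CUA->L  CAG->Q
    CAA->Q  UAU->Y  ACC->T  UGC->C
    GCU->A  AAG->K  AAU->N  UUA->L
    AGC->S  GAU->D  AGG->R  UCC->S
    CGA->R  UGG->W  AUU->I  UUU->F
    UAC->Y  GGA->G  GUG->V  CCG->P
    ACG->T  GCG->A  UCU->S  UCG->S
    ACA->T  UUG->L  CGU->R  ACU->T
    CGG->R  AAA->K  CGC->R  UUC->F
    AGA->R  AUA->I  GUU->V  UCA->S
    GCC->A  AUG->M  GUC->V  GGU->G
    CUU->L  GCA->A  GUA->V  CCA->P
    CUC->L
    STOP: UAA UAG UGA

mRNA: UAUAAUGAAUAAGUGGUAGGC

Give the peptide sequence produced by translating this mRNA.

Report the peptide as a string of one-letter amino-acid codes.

start AUG at pos 4
pos 4: AUG -> M; peptide=M
pos 7: AAU -> N; peptide=MN
pos 10: AAG -> K; peptide=MNK
pos 13: UGG -> W; peptide=MNKW
pos 16: UAG -> STOP

Answer: MNKW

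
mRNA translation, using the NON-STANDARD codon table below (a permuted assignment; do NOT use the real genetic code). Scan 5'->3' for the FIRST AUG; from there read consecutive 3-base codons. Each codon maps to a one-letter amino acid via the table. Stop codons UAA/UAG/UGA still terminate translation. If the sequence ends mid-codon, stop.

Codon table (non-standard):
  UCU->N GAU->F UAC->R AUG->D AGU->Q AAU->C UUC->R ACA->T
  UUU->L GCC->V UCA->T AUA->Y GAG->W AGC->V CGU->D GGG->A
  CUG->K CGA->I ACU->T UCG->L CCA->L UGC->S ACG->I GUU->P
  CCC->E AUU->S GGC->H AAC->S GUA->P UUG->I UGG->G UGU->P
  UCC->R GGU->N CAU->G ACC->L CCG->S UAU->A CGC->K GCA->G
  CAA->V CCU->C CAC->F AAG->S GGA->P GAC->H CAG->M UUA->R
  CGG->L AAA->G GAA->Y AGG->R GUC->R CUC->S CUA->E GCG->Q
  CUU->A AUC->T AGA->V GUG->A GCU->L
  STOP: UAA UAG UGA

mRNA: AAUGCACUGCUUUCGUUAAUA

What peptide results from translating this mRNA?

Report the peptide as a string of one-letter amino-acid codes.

start AUG at pos 1
pos 1: AUG -> D; peptide=D
pos 4: CAC -> F; peptide=DF
pos 7: UGC -> S; peptide=DFS
pos 10: UUU -> L; peptide=DFSL
pos 13: CGU -> D; peptide=DFSLD
pos 16: UAA -> STOP

Answer: DFSLD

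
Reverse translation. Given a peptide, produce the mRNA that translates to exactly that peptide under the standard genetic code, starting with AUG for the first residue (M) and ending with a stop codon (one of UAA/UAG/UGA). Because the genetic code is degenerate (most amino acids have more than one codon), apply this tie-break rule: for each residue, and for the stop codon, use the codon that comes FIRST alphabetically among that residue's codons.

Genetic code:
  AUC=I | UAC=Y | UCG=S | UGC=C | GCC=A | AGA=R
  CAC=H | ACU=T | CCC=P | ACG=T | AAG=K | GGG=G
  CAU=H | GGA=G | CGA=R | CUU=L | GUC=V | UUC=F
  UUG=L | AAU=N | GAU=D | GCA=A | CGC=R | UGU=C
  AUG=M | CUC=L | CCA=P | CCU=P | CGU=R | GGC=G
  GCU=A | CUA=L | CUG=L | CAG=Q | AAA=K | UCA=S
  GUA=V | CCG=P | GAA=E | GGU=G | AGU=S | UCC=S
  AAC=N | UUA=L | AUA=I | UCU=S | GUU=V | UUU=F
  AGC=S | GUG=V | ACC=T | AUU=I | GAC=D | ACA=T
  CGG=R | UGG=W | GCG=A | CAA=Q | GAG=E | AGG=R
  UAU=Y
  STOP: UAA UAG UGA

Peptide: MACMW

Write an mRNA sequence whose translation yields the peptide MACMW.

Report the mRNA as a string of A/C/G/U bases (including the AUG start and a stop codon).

residue 1: M -> AUG (start codon)
residue 2: A codons sorted = GCA,GCC,GCG,GCU -> pick first = GCA
residue 3: C codons sorted = UGC,UGU -> pick first = UGC
residue 4: M -> AUG (only codon)
residue 5: W -> UGG (only codon)
terminator: stop codons sorted = UAA,UAG,UGA -> pick first = UAA

Answer: mRNA: AUGGCAUGCAUGUGGUAA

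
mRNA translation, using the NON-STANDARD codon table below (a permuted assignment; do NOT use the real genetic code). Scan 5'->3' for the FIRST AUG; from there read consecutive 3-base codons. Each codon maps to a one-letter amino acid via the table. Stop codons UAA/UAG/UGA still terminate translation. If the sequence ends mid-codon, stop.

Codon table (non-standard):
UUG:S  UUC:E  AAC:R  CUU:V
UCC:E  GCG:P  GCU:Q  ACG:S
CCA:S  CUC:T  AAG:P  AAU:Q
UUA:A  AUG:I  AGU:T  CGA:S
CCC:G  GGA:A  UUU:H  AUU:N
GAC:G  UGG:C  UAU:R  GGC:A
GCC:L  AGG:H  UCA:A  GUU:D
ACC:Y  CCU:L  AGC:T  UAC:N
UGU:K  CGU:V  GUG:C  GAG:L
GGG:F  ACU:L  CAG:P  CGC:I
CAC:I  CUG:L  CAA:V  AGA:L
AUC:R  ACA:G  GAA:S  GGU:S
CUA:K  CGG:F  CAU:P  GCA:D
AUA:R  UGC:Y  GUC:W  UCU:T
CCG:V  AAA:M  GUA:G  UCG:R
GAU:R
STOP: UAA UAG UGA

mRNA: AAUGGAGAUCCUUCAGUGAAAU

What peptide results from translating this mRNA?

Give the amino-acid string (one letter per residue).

start AUG at pos 1
pos 1: AUG -> I; peptide=I
pos 4: GAG -> L; peptide=IL
pos 7: AUC -> R; peptide=ILR
pos 10: CUU -> V; peptide=ILRV
pos 13: CAG -> P; peptide=ILRVP
pos 16: UGA -> STOP

Answer: ILRVP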